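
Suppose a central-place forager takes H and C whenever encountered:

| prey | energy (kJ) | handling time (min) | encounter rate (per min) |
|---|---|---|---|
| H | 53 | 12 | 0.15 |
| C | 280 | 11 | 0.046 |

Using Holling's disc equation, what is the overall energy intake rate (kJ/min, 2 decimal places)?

6.30 kJ/min

R = (0.15×53 + 0.046×280) / (1 + 0.15×12 + 0.046×11) = 20.83/3.306 = 6.301 kJ/min.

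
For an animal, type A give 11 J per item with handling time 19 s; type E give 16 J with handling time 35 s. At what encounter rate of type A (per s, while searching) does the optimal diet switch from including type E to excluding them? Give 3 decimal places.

0.198 per s

The zero-one rule: include type E iff E₂/h₂ > λE₁/(1+λh₁). Equality gives the switch point.
λE₁h₂ = E₂ + λE₂h₁ ⇒ λ = E₂/(E₁h₂ − E₂h₁) = 16/(385 − 304) = 0.1975 per s.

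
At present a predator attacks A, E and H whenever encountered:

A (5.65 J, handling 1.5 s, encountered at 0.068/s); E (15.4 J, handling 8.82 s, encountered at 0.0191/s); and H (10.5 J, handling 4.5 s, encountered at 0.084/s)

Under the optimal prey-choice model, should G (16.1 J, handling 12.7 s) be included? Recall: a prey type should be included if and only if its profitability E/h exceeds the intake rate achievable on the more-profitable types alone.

Yes

Intake rate on the current diet: R = (0.068×5.65 + 0.0191×15.4 + 0.084×10.5) / (1 + 0.068×1.5 + 0.0191×8.82 + 0.084×4.5) = 1.56/1.648 = 0.9465 J/s.
G: E/h = 16.1/12.7 = 1.268 J/s.
1.268 > 0.9465, so adding G raises the average — include it.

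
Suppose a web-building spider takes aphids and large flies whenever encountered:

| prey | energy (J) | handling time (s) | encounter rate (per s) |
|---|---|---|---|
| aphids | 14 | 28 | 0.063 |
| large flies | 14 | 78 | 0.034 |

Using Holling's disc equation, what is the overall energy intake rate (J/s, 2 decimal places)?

0.25 J/s

R = Σλ_iE_i / (1 + Σλ_ih_i)
Numerator: 0.063×14 + 0.034×14 = 1.358
Denominator: 1 + 0.063×28 + 0.034×78 = 5.416
R = 1.358/5.416 = 0.2507 J/s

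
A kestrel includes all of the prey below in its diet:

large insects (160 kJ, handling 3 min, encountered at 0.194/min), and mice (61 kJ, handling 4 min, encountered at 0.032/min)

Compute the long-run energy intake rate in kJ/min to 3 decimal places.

19.294 kJ/min

Energy encountered per unit search time: 0.194×160 + 0.032×61 = 32.99 kJ/min.
Handling time per unit search time: 0.194×3 + 0.032×4 = 0.71.
Rate = 32.99/(1 + 0.71) = 19.29 kJ/min.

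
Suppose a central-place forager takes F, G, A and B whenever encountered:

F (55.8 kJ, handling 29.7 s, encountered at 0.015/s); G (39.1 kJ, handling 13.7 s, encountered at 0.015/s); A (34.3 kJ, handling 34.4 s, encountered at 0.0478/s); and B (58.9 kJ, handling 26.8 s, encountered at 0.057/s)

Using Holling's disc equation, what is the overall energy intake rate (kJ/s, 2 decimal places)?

R = Σλ_iE_i / (1 + Σλ_ih_i)
Numerator: 0.015×55.8 + 0.015×39.1 + 0.0478×34.3 + 0.057×58.9 = 6.42
Denominator: 1 + 0.015×29.7 + 0.015×13.7 + 0.0478×34.4 + 0.057×26.8 = 4.823
R = 6.42/4.823 = 1.331 kJ/s

1.33 kJ/s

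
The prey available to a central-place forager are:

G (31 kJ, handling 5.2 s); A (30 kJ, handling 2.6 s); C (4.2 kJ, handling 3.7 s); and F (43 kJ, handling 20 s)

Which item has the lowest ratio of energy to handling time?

Profitability E/h (kJ/s): G = 31/5.2 = 5.96, A = 30/2.6 = 11.5, C = 4.2/3.7 = 1.14, F = 43/20 = 2.15.
Ranked: A > G > F > C.

C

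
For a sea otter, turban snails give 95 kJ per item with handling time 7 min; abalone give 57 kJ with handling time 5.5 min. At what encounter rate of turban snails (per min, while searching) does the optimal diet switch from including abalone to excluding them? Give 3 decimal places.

0.462 per min

Drop abalone once their profitability E₂/h₂ falls below the rate achievable on turban snails alone: E₂/h₂ = λE₁/(1 + λh₁).
Solve for λ: λE₁h₂ = E₂(1 + λh₁) → λ(E₁h₂ − E₂h₁) = E₂ → λ = E₂/(E₁h₂ − E₂h₁).
λ = 57/(95×5.5 − 57×7) = 57/123.5 = 0.4615 per min.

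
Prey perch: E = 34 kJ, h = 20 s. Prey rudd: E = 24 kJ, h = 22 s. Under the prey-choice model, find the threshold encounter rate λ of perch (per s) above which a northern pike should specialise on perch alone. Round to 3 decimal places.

The zero-one rule: include rudd iff E₂/h₂ > λE₁/(1+λh₁). Equality gives the switch point.
λE₁h₂ = E₂ + λE₂h₁ ⇒ λ = E₂/(E₁h₂ − E₂h₁) = 24/(748 − 480) = 0.08955 per s.

0.090 per s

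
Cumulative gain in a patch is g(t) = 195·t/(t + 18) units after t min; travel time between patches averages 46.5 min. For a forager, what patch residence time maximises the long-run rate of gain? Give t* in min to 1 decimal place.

28.9 min

Maximise g(t)/(T+t): set derivative to zero → g'(t)(T+t) = g(t).
g'(t) = 195·18/(t + 18)². Setting 195·18/(t+18)² = 195t/[(t+18)(46.5+t)] gives 18(46.5+t) = t(t+18), so t² = 18×46.5 = 837.
t* = √837 = 28.93 min.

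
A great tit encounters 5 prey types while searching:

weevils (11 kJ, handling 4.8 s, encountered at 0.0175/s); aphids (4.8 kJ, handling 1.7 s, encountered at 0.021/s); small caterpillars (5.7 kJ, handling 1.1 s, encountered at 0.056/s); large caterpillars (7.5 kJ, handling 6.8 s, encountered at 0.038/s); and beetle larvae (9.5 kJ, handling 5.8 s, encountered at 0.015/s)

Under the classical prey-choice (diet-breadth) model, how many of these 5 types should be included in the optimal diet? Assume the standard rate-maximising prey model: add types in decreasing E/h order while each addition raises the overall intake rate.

5

Profitabilities (E/h, kJ/s): small caterpillars 5.18, aphids 2.82, weevils 2.29, beetle larvae 1.64, large caterpillars 1.1. Add prey in this order while the next type's profitability exceeds the intake rate on those already taken.
Rate on top 1: 0.3007. aphids: 2.82 > 0.3007 → include.
Rate on top 2: 0.3828. weevils: 2.29 > 0.3828 → include.
Rate on top 3: 0.5185. beetle larvae: 1.64 > 0.5185 → include.
Rate on top 4: 0.5953. large caterpillars: 1.1 > 0.5953 → include.
Optimal diet: small caterpillars, aphids, weevils, beetle larvae, large caterpillars — 5 of 5 types.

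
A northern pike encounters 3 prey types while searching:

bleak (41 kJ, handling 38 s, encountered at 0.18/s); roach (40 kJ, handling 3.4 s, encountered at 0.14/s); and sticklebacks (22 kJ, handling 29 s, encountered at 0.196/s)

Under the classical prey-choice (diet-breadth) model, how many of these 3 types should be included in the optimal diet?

Rank by E/h (kJ/s): roach 11.8, bleak 1.08, sticklebacks 0.759. Include each in turn until the next type's E/h falls below the running intake rate.
Rate on top 1: 3.794. bleak: 1.08 < 3.794 → exclude; stop.
Optimal diet: roach — 1 of 3 types.

1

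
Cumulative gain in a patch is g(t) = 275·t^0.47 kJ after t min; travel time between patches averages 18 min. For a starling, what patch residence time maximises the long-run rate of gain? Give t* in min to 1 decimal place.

16.0 min

Optimal t* satisfies g'(t*) = g(t*)/(T + t*).
g'(t) = 0.47·275·t^-0.53. Setting 0.47·275·t^-0.53 = 275·t^0.47/(18+t) gives 0.47(18+t) = t, so 0.53·t = 0.47×18.
t* = 0.47×18/0.53 = 15.96 min.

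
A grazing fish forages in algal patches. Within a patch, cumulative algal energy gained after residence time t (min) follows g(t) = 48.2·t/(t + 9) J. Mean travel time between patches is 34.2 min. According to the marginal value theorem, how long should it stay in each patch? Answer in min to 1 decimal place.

Maximise g(t)/(T+t): set derivative to zero → g'(t)(T+t) = g(t).
g'(t) = 48.2·9/(t + 9)². Setting 48.2·9/(t+9)² = 48.2t/[(t+9)(34.2+t)] gives 9(34.2+t) = t(t+9), so t² = 9×34.2 = 307.8.
t* = √307.8 = 17.54 min.

17.5 min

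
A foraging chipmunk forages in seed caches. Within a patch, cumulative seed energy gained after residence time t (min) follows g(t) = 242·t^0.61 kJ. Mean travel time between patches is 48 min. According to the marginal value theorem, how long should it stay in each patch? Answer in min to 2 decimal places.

Optimal t* satisfies g'(t*) = g(t*)/(T + t*).
g'(t) = 0.61·242·t^-0.39. Setting 0.61·242·t^-0.39 = 242·t^0.61/(48+t) gives 0.61(48+t) = t, so 0.39·t = 0.61×48.
t* = 0.61×48/0.39 = 75.08 min.

75.08 min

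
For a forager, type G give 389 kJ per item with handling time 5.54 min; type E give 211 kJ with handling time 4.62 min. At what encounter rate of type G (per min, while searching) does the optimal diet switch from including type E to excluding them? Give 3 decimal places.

The zero-one rule: include type E iff E₂/h₂ > λE₁/(1+λh₁). Equality gives the switch point.
λE₁h₂ = E₂ + λE₂h₁ ⇒ λ = E₂/(E₁h₂ − E₂h₁) = 211/(1797 − 1169) = 0.3359 per min.

0.336 per min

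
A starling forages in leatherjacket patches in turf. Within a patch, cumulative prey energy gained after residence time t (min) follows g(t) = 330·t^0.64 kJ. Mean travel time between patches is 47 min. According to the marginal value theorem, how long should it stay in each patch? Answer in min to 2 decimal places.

Maximise g(t)/(T+t): set derivative to zero → g'(t)(T+t) = g(t).
g'(t) = 0.64·330·t^-0.36. Setting 0.64·330·t^-0.36 = 330·t^0.64/(47+t) gives 0.64(47+t) = t, so 0.36·t = 0.64×47.
t* = 0.64×47/0.36 = 83.56 min.

83.56 min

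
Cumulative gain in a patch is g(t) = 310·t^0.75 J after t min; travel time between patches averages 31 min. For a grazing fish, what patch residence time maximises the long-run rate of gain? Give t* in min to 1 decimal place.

93.0 min

Maximise g(t)/(T+t): set derivative to zero → g'(t)(T+t) = g(t).
g'(t) = 0.75·310·t^-0.25. Setting 0.75·310·t^-0.25 = 310·t^0.75/(31+t) gives 0.75(31+t) = t, so 0.25·t = 0.75×31.
t* = 0.75×31/0.25 = 93 min.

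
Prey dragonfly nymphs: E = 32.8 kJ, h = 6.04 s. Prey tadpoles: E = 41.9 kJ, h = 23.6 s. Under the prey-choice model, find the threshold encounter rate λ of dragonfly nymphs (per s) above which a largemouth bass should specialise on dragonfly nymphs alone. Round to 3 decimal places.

The zero-one rule: include tadpoles iff E₂/h₂ > λE₁/(1+λh₁). Equality gives the switch point.
λE₁h₂ = E₂ + λE₂h₁ ⇒ λ = E₂/(E₁h₂ − E₂h₁) = 41.9/(774.1 − 253.1) = 0.08042 per s.

0.080 per s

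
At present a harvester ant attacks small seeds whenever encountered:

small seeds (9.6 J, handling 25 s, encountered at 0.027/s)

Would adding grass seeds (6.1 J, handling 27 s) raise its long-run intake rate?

Intake rate on the current diet: R = (0.027×9.6) / (1 + 0.027×25) = 0.2592/1.675 = 0.1547 J/s.
Profitability of grass seeds: 6.1/27 = 0.2259 J/s.
Since 0.2259 > R, including grass seeds increases the long-run rate.

Yes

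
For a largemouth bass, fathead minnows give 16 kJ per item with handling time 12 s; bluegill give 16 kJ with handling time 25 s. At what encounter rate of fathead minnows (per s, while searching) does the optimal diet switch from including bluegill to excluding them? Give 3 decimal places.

0.077 per s

At the threshold, the rate on fathead minnows alone equals the profitability of bluegill: λ·16/(1 + λ·12) = 16/25 = 0.64.
Rearranging, λ(16 − 0.64×12) = 0.64, so λ = 0.64/8.32 = 0.07692 per s.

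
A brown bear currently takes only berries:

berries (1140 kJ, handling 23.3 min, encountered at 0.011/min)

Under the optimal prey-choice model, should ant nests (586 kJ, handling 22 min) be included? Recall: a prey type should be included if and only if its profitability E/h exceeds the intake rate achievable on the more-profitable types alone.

Yes

Intake rate on the current diet: R = (0.011×1140) / (1 + 0.011×23.3) = 12.54/1.256 = 9.982 kJ/min.
ant nests: E/h = 586/22 = 26.64 kJ/min.
26.64 > 9.982, so adding ant nests raises the average — include it.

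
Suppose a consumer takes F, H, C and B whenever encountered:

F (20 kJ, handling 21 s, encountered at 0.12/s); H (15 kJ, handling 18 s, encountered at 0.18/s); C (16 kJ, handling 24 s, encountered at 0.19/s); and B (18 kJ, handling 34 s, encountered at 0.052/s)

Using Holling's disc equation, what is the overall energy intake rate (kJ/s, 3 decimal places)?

Energy encountered per unit search time: 0.12×20 + 0.18×15 + 0.19×16 + 0.052×18 = 9.076 kJ/s.
Handling time per unit search time: 0.12×21 + 0.18×18 + 0.19×24 + 0.052×34 = 12.09.
Rate = 9.076/(1 + 12.09) = 0.6935 kJ/s.

0.693 kJ/s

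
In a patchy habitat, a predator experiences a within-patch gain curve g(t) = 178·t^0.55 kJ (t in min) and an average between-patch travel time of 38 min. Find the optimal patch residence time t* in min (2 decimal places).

46.44 min

Maximise g(t)/(T+t): set derivative to zero → g'(t)(T+t) = g(t).
g'(t) = 0.55·178·t^-0.45. Setting 0.55·178·t^-0.45 = 178·t^0.55/(38+t) gives 0.55(38+t) = t, so 0.45·t = 0.55×38.
t* = 0.55×38/0.45 = 46.44 min.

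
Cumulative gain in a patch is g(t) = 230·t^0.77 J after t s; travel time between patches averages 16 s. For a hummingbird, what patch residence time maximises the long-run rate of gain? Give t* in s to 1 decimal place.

53.6 s

Maximise g(t)/(T+t): set derivative to zero → g'(t)(T+t) = g(t).
g'(t) = 0.77·230·t^-0.23. Setting 0.77·230·t^-0.23 = 230·t^0.77/(16+t) gives 0.77(16+t) = t, so 0.23·t = 0.77×16.
t* = 0.77×16/0.23 = 53.57 s.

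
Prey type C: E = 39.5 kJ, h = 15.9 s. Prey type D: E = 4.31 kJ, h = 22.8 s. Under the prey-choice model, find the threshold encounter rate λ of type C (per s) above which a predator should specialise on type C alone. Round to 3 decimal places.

At the threshold, the rate on type C alone equals the profitability of type D: λ·39.5/(1 + λ·15.9) = 4.31/22.8 = 0.189.
Rearranging, λ(39.5 − 0.189×15.9) = 0.189, so λ = 0.189/36.49 = 0.00518 per s.

0.005 per s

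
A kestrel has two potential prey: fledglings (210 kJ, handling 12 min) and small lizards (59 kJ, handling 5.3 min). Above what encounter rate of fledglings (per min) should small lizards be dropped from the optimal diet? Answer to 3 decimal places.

0.146 per min

Drop small lizards once their profitability E₂/h₂ falls below the rate achievable on fledglings alone: E₂/h₂ = λE₁/(1 + λh₁).
Solve for λ: λE₁h₂ = E₂(1 + λh₁) → λ(E₁h₂ − E₂h₁) = E₂ → λ = E₂/(E₁h₂ − E₂h₁).
λ = 59/(210×5.3 − 59×12) = 59/405 = 0.1457 per min.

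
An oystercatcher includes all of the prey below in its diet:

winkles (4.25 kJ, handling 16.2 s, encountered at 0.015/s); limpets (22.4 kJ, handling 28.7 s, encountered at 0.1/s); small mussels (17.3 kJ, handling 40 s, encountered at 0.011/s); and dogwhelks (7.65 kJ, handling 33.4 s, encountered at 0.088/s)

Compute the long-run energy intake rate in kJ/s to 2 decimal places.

R = Σλ_iE_i / (1 + Σλ_ih_i)
Numerator: 0.015×4.25 + 0.1×22.4 + 0.011×17.3 + 0.088×7.65 = 3.167
Denominator: 1 + 0.015×16.2 + 0.1×28.7 + 0.011×40 + 0.088×33.4 = 7.492
R = 3.167/7.492 = 0.4227 kJ/s

0.42 kJ/s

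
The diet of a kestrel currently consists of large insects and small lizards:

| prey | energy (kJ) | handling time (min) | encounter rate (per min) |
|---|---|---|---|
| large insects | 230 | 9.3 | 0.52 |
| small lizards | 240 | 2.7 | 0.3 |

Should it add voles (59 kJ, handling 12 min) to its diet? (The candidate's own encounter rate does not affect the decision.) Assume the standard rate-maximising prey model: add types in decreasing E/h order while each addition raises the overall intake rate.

No

Intake rate on the current diet: R = (0.52×230 + 0.3×240) / (1 + 0.52×9.3 + 0.3×2.7) = 191.6/6.646 = 28.83 kJ/min.
voles: E/h = 59/12 = 4.917 kJ/min.
Since 4.917 < R, time spent handling voles is better spent searching.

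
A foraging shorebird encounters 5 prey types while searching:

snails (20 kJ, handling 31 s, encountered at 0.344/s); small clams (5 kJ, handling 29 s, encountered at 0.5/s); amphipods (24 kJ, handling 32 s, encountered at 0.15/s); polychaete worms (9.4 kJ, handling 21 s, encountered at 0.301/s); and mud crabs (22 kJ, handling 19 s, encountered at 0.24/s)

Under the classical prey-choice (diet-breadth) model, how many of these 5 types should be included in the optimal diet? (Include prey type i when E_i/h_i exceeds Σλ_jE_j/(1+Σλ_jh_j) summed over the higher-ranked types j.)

Profitabilities (E/h, kJ/s): mud crabs 1.16, amphipods 0.75, snails 0.645, polychaete worms 0.448, small clams 0.172. Add prey in this order while the next type's profitability exceeds the intake rate on those already taken.
Rate on top 1: 0.9496. amphipods: 0.75 < 0.9496 → exclude; stop.
Optimal diet: mud crabs — 1 of 5 types.

1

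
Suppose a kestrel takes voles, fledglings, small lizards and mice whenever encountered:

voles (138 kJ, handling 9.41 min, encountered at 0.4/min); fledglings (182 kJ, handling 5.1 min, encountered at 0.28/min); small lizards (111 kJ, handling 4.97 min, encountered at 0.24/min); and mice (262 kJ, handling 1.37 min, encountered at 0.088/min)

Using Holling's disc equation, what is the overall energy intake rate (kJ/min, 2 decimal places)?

20.77 kJ/min

R = Σλ_iE_i / (1 + Σλ_ih_i)
Numerator: 0.4×138 + 0.28×182 + 0.24×111 + 0.088×262 = 155.9
Denominator: 1 + 0.4×9.41 + 0.28×5.1 + 0.24×4.97 + 0.088×1.37 = 7.505
R = 155.9/7.505 = 20.77 kJ/min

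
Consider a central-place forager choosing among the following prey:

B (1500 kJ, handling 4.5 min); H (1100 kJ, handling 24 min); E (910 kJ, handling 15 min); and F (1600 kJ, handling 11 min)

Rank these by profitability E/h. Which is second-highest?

F

In descending order of E/h:
B: 1500/4.5 = 333 kJ/min
F: 1600/11 = 145 kJ/min
E: 910/15 = 60.7 kJ/min
H: 1100/24 = 45.8 kJ/min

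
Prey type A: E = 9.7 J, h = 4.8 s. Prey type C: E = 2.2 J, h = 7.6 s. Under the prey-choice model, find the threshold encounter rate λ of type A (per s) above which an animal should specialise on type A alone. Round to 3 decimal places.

0.035 per s

The zero-one rule: include type C iff E₂/h₂ > λE₁/(1+λh₁). Equality gives the switch point.
λE₁h₂ = E₂ + λE₂h₁ ⇒ λ = E₂/(E₁h₂ − E₂h₁) = 2.2/(73.72 − 10.56) = 0.03483 per s.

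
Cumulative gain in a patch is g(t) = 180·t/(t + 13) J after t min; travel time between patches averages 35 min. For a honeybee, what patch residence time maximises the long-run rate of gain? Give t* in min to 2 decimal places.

Optimal t* satisfies g'(t*) = g(t*)/(T + t*).
g'(t) = 180·13/(t + 13)². Setting 180·13/(t+13)² = 180t/[(t+13)(35+t)] gives 13(35+t) = t(t+13), so t² = 13×35 = 455.
t* = √455 = 21.33 min.

21.33 min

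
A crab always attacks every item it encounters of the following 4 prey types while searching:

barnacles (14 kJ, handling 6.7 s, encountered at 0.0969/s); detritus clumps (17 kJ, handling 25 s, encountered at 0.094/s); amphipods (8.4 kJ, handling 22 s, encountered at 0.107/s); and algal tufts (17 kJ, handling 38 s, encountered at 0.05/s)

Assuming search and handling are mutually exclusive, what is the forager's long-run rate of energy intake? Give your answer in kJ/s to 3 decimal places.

0.570 kJ/s

R = Σλ_iE_i / (1 + Σλ_ih_i)
Numerator: 0.0969×14 + 0.094×17 + 0.107×8.4 + 0.05×17 = 4.703
Denominator: 1 + 0.0969×6.7 + 0.094×25 + 0.107×22 + 0.05×38 = 8.253
R = 4.703/8.253 = 0.5699 kJ/s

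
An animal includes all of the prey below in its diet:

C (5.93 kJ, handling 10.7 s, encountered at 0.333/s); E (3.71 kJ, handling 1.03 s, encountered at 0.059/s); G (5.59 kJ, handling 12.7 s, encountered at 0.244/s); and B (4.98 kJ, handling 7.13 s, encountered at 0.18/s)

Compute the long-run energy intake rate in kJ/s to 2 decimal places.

R = Σλ_iE_i / (1 + Σλ_ih_i)
Numerator: 0.333×5.93 + 0.059×3.71 + 0.244×5.59 + 0.18×4.98 = 4.454
Denominator: 1 + 0.333×10.7 + 0.059×1.03 + 0.244×12.7 + 0.18×7.13 = 9.006
R = 4.454/9.006 = 0.4945 kJ/s

0.49 kJ/s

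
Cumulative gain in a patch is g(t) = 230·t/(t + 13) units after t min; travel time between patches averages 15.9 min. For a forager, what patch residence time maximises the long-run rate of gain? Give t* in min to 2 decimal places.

14.38 min

Maximise g(t)/(T+t): set derivative to zero → g'(t)(T+t) = g(t).
g'(t) = 230·13/(t + 13)². Setting 230·13/(t+13)² = 230t/[(t+13)(15.9+t)] gives 13(15.9+t) = t(t+13), so t² = 13×15.9 = 206.7.
t* = √206.7 = 14.38 min.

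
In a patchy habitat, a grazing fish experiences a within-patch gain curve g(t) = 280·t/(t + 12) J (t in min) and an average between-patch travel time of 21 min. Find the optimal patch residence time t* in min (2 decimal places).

15.87 min

By the marginal value theorem, leave when the instantaneous gain rate g'(t) equals the habitat-wide average g(t)/(T + t).
g'(t) = 280·12/(t + 12)². Setting 280·12/(t+12)² = 280t/[(t+12)(21+t)] gives 12(21+t) = t(t+12), so t² = 12×21 = 252.
t* = √252 = 15.87 min.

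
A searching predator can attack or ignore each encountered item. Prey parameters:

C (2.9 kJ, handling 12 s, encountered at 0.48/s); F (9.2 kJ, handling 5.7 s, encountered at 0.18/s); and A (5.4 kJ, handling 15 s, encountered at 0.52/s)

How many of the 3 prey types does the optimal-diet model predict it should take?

E/h in descending order: F 1.61, A 0.36, C 0.242 kJ/s. The optimal diet is the largest prefix of this list for which every included type satisfies E_i/h_i > R on the types above it.
Rate on top 1: 0.8174. A: 0.36 < 0.8174 → exclude; stop.
Optimal diet: F — 1 of 3 types.

1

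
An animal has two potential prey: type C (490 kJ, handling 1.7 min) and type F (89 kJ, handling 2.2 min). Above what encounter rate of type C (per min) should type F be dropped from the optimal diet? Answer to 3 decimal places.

Drop type F once their profitability E₂/h₂ falls below the rate achievable on type C alone: E₂/h₂ = λE₁/(1 + λh₁).
Solve for λ: λE₁h₂ = E₂(1 + λh₁) → λ(E₁h₂ − E₂h₁) = E₂ → λ = E₂/(E₁h₂ − E₂h₁).
λ = 89/(490×2.2 − 89×1.7) = 89/926.7 = 0.09604 per min.

0.096 per min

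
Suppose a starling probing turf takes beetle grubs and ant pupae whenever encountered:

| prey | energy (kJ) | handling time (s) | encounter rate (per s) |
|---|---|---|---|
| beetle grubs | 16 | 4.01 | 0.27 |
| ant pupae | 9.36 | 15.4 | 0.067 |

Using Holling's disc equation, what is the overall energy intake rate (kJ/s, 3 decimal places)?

R = (0.27×16 + 0.067×9.36) / (1 + 0.27×4.01 + 0.067×15.4) = 4.947/3.115 = 1.588 kJ/s.

1.588 kJ/s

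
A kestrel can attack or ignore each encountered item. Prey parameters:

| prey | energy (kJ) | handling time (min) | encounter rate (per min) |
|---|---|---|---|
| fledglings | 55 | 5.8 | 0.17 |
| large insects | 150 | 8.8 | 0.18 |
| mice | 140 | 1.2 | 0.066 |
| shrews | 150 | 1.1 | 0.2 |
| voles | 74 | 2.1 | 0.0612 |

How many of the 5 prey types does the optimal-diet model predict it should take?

Profitabilities (E/h, kJ/min): shrews 136, mice 117, voles 35.2, large insects 17, fledglings 9.48. Add prey in this order while the next type's profitability exceeds the intake rate on those already taken.
Rate on top 1: 24.59. mice: 117 > 24.59 → include.
Rate on top 2: 30.2. voles: 35.2 > 30.2 → include.
Rate on top 3: 30.66. large insects: 17 < 30.66 → exclude; stop.
Optimal diet: shrews, mice, voles — 3 of 5 types.

3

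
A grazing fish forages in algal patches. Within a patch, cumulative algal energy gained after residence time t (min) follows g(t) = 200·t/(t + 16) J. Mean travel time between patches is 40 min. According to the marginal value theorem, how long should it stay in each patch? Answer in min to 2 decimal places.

25.30 min

Maximise g(t)/(T+t): set derivative to zero → g'(t)(T+t) = g(t).
g'(t) = 200·16/(t + 16)². Setting 200·16/(t+16)² = 200t/[(t+16)(40+t)] gives 16(40+t) = t(t+16), so t² = 16×40 = 640.
t* = √640 = 25.3 min.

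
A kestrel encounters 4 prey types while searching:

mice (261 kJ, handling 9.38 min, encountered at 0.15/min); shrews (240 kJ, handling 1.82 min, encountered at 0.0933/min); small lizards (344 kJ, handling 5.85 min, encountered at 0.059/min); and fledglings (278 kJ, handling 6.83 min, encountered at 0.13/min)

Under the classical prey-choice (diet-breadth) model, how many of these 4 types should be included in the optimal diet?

3

Profitabilities (E/h, kJ/min): shrews 132, small lizards 58.8, fledglings 40.7, mice 27.8. Add prey in this order while the next type's profitability exceeds the intake rate on those already taken.
Rate on top 1: 19.14. small lizards: 58.8 > 19.14 → include.
Rate on top 2: 28.18. fledglings: 40.7 > 28.18 → include.
Rate on top 3: 32.81. mice: 27.8 < 32.81 → exclude; stop.
Optimal diet: shrews, small lizards, fledglings — 3 of 4 types.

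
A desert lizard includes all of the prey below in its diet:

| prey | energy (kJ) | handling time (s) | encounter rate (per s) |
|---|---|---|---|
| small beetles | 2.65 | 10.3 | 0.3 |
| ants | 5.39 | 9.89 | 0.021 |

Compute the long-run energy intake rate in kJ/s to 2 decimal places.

R = Σλ_iE_i / (1 + Σλ_ih_i)
Numerator: 0.3×2.65 + 0.021×5.39 = 0.9082
Denominator: 1 + 0.3×10.3 + 0.021×9.89 = 4.298
R = 0.9082/4.298 = 0.2113 kJ/s

0.21 kJ/s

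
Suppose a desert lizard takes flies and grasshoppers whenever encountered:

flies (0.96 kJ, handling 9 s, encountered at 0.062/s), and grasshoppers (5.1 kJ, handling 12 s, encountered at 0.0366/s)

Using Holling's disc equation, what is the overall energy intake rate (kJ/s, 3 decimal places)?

R = (0.062×0.96 + 0.0366×5.1) / (1 + 0.062×9 + 0.0366×12) = 0.2462/1.997 = 0.1233 kJ/s.

0.123 kJ/s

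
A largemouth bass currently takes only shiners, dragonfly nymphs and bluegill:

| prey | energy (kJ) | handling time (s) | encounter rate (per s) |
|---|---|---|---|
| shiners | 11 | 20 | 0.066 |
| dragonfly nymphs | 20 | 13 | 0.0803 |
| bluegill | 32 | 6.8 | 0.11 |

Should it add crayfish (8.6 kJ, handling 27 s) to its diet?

No

On shiners, dragonfly nymphs and bluegill alone, R = ΣλE/(1+Σλh) = 5.852/4.112 = 1.423 kJ/s.
Profitability of crayfish: 8.6/27 = 0.3185 kJ/s.
0.3185 < 1.423, so adding crayfish would lower the average — exclude it.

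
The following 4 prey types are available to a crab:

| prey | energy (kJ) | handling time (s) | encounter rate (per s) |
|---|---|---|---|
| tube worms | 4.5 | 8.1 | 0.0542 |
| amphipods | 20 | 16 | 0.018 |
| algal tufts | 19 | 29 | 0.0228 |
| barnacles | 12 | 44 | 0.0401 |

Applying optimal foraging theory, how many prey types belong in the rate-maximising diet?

3

Profitabilities (E/h, kJ/s): amphipods 1.25, algal tufts 0.655, tube worms 0.556, barnacles 0.273. Add prey in this order while the next type's profitability exceeds the intake rate on those already taken.
Rate on top 1: 0.2795. algal tufts: 0.655 > 0.2795 → include.
Rate on top 2: 0.4069. tube worms: 0.556 > 0.4069 → include.
Rate on top 3: 0.4343. barnacles: 0.273 < 0.4343 → exclude; stop.
Optimal diet: amphipods, algal tufts, tube worms — 3 of 4 types.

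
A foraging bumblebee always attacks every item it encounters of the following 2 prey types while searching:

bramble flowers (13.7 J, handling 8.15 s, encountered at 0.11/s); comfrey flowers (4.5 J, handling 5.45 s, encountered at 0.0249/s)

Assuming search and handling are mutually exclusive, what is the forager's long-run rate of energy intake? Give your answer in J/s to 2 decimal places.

Energy encountered per unit search time: 0.11×13.7 + 0.0249×4.5 = 1.619 J/s.
Handling time per unit search time: 0.11×8.15 + 0.0249×5.45 = 1.032.
Rate = 1.619/(1 + 1.032) = 0.7967 J/s.

0.80 J/s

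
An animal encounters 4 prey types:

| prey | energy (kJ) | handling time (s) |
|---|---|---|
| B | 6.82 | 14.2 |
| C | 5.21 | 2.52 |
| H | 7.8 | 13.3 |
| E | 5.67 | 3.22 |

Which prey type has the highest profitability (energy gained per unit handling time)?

In descending order of E/h:
C: 5.21/2.52 = 2.07 kJ/s
E: 5.67/3.22 = 1.76 kJ/s
H: 7.8/13.3 = 0.586 kJ/s
B: 6.82/14.2 = 0.48 kJ/s

C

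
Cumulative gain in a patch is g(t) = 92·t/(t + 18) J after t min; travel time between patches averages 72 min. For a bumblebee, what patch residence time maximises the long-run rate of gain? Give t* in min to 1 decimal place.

36.0 min

Maximise g(t)/(T+t): set derivative to zero → g'(t)(T+t) = g(t).
g'(t) = 92·18/(t + 18)². Setting 92·18/(t+18)² = 92t/[(t+18)(72+t)] gives 18(72+t) = t(t+18), so t² = 18×72 = 1296.
t* = √1296 = 36 min.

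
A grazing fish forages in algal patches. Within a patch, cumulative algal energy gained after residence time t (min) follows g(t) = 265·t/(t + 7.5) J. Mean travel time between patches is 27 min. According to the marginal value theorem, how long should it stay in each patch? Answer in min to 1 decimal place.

Maximise g(t)/(T+t): set derivative to zero → g'(t)(T+t) = g(t).
g'(t) = 265·7.5/(t + 7.5)². Setting 265·7.5/(t+7.5)² = 265t/[(t+7.5)(27+t)] gives 7.5(27+t) = t(t+7.5), so t² = 7.5×27 = 202.5.
t* = √202.5 = 14.23 min.

14.2 min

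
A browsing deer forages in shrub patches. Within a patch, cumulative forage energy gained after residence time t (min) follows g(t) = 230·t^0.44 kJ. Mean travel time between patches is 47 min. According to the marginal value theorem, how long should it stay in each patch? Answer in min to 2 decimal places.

36.93 min

By the marginal value theorem, leave when the instantaneous gain rate g'(t) equals the habitat-wide average g(t)/(T + t).
g'(t) = 0.44·230·t^-0.56. Setting 0.44·230·t^-0.56 = 230·t^0.44/(47+t) gives 0.44(47+t) = t, so 0.56·t = 0.44×47.
t* = 0.44×47/0.56 = 36.93 min.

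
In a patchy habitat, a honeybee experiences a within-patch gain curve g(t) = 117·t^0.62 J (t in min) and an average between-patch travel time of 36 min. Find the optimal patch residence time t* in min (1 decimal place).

58.7 min

Maximise g(t)/(T+t): set derivative to zero → g'(t)(T+t) = g(t).
g'(t) = 0.62·117·t^-0.38. Setting 0.62·117·t^-0.38 = 117·t^0.62/(36+t) gives 0.62(36+t) = t, so 0.38·t = 0.62×36.
t* = 0.62×36/0.38 = 58.74 min.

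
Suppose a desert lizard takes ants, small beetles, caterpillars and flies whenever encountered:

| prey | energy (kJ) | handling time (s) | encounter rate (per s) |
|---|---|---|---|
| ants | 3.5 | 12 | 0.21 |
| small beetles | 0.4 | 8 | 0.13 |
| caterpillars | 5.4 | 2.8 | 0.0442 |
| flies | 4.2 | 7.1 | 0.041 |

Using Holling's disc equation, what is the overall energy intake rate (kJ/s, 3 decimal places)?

R = (0.21×3.5 + 0.13×0.4 + 0.0442×5.4 + 0.041×4.2) / (1 + 0.21×12 + 0.13×8 + 0.0442×2.8 + 0.041×7.1) = 1.198/4.975 = 0.2408 kJ/s.

0.241 kJ/s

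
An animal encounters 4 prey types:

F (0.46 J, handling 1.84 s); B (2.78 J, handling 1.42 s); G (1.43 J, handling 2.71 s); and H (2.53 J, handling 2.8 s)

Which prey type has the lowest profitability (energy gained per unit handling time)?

In descending order of E/h:
B: 2.78/1.42 = 1.96 J/s
H: 2.53/2.8 = 0.904 J/s
G: 1.43/2.71 = 0.528 J/s
F: 0.46/1.84 = 0.25 J/s

F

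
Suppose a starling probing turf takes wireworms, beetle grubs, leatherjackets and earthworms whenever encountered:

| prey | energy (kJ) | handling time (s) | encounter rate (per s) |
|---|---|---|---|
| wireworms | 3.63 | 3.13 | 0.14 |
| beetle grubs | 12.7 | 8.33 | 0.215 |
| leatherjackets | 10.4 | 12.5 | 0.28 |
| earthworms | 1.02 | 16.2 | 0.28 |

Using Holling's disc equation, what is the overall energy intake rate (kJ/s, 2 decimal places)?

Energy encountered per unit search time: 0.14×3.63 + 0.215×12.7 + 0.28×10.4 + 0.28×1.02 = 6.436 kJ/s.
Handling time per unit search time: 0.14×3.13 + 0.215×8.33 + 0.28×12.5 + 0.28×16.2 = 10.27.
Rate = 6.436/(1 + 10.27) = 0.5713 kJ/s.

0.57 kJ/s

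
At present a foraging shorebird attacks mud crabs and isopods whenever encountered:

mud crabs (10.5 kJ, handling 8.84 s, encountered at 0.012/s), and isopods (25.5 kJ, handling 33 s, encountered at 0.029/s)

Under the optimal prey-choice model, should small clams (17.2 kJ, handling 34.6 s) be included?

Yes

Intake rate on the current diet: R = (0.012×10.5 + 0.029×25.5) / (1 + 0.012×8.84 + 0.029×33) = 0.8655/2.063 = 0.4195 kJ/s.
small clams: E/h = 17.2/34.6 = 0.4971 kJ/s.
Since 0.4971 > R, including small clams increases the long-run rate.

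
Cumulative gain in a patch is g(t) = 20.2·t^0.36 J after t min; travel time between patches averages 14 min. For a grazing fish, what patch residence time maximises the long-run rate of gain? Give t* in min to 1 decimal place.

By the marginal value theorem, leave when the instantaneous gain rate g'(t) equals the habitat-wide average g(t)/(T + t).
g'(t) = 0.36·20.2·t^-0.64. Setting 0.36·20.2·t^-0.64 = 20.2·t^0.36/(14+t) gives 0.36(14+t) = t, so 0.64·t = 0.36×14.
t* = 0.36×14/0.64 = 7.875 min.

7.9 min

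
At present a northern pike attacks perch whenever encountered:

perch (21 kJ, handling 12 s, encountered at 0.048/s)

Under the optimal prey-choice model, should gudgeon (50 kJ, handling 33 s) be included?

On perch alone, R = ΣλE/(1+Σλh) = 1.008/1.576 = 0.6396 kJ/s.
gudgeon: E/h = 50/33 = 1.515 kJ/s.
1.515 > 0.6396, so adding gudgeon raises the average — include it.

Yes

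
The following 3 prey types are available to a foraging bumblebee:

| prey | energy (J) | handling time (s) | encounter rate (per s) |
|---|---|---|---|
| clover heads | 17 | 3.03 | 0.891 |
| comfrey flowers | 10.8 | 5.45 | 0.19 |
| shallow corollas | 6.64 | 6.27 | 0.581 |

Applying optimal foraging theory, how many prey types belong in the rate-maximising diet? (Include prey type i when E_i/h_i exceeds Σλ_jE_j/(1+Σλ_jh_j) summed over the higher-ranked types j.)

Profitabilities (E/h, J/s): clover heads 5.61, comfrey flowers 1.98, shallow corollas 1.06. Add prey in this order while the next type's profitability exceeds the intake rate on those already taken.
Rate on top 1: 4.094. comfrey flowers: 1.98 < 4.094 → exclude; stop.
Optimal diet: clover heads — 1 of 3 types.

1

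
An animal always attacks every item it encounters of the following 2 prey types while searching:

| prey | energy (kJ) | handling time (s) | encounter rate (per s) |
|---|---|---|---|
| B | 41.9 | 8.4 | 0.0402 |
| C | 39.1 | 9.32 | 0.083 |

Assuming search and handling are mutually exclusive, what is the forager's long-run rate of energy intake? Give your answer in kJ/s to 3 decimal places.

2.335 kJ/s

R = Σλ_iE_i / (1 + Σλ_ih_i)
Numerator: 0.0402×41.9 + 0.083×39.1 = 4.93
Denominator: 1 + 0.0402×8.4 + 0.083×9.32 = 2.111
R = 4.93/2.111 = 2.335 kJ/s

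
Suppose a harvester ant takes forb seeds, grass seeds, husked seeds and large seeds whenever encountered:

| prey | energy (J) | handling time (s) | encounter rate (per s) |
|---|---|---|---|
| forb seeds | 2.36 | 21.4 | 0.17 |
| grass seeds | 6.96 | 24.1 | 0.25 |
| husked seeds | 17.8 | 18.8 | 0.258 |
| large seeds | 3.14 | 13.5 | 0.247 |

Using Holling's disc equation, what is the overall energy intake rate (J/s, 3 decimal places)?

0.398 J/s

Energy encountered per unit search time: 0.17×2.36 + 0.25×6.96 + 0.258×17.8 + 0.247×3.14 = 7.509 J/s.
Handling time per unit search time: 0.17×21.4 + 0.25×24.1 + 0.258×18.8 + 0.247×13.5 = 17.85.
Rate = 7.509/(1 + 17.85) = 0.3984 J/s.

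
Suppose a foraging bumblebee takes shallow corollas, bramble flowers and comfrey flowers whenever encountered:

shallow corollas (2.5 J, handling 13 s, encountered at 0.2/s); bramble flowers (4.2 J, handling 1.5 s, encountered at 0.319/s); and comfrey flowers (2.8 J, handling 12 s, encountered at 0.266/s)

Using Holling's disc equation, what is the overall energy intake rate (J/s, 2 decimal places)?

0.36 J/s

R = (0.2×2.5 + 0.319×4.2 + 0.266×2.8) / (1 + 0.2×13 + 0.319×1.5 + 0.266×12) = 2.585/7.271 = 0.3555 J/s.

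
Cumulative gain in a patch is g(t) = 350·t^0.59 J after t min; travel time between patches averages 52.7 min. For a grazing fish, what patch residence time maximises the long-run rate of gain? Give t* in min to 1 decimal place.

Maximise g(t)/(T+t): set derivative to zero → g'(t)(T+t) = g(t).
g'(t) = 0.59·350·t^-0.41. Setting 0.59·350·t^-0.41 = 350·t^0.59/(52.7+t) gives 0.59(52.7+t) = t, so 0.41·t = 0.59×52.7.
t* = 0.59×52.7/0.41 = 75.84 min.

75.8 min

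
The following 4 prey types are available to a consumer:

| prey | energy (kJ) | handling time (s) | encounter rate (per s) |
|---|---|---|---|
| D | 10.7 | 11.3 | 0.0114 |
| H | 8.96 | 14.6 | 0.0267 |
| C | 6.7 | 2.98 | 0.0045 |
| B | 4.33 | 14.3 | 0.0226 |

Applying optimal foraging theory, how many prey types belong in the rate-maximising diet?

4

E/h in descending order: C 2.25, D 0.947, H 0.614, B 0.303 kJ/s. The optimal diet is the largest prefix of this list for which every included type satisfies E_i/h_i > R on the types above it.
Rate on top 1: 0.02975. D: 0.947 > 0.02975 → include.
Rate on top 2: 0.1332. H: 0.614 > 0.1332 → include.
Rate on top 3: 0.2554. B: 0.303 > 0.2554 → include.
Optimal diet: C, D, H, B — 4 of 4 types.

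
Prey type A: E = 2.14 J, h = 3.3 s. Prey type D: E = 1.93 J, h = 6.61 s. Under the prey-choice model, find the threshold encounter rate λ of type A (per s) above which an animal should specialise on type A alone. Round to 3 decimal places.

Drop type D once their profitability E₂/h₂ falls below the rate achievable on type A alone: E₂/h₂ = λE₁/(1 + λh₁).
Solve for λ: λE₁h₂ = E₂(1 + λh₁) → λ(E₁h₂ − E₂h₁) = E₂ → λ = E₂/(E₁h₂ − E₂h₁).
λ = 1.93/(2.14×6.61 − 1.93×3.3) = 1.93/7.776 = 0.2482 per s.

0.248 per s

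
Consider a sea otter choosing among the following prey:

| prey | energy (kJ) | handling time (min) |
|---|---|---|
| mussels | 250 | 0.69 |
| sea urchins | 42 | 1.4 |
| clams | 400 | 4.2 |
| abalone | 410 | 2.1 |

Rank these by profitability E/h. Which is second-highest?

Profitability E/h (kJ/min): mussels = 250/0.69 = 362, sea urchins = 42/1.4 = 30, clams = 400/4.2 = 95.2, abalone = 410/2.1 = 195.
Ranked: mussels > abalone > clams > sea urchins.

abalone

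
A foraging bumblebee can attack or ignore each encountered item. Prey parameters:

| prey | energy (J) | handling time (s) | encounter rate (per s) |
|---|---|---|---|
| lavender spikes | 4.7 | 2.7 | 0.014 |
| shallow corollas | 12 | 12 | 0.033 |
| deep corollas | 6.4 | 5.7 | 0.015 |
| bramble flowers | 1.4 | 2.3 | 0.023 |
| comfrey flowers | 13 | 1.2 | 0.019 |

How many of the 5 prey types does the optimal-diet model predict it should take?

Profitabilities (E/h, J/s): comfrey flowers 10.8, lavender spikes 1.74, deep corollas 1.12, shallow corollas 1, bramble flowers 0.609. Add prey in this order while the next type's profitability exceeds the intake rate on those already taken.
Rate on top 1: 0.2415. lavender spikes: 1.74 > 0.2415 → include.
Rate on top 2: 0.2949. deep corollas: 1.12 > 0.2949 → include.
Rate on top 3: 0.3567. shallow corollas: 1 > 0.3567 → include.
Rate on top 4: 0.5219. bramble flowers: 0.609 > 0.5219 → include.
Optimal diet: comfrey flowers, lavender spikes, deep corollas, shallow corollas, bramble flowers — 5 of 5 types.

5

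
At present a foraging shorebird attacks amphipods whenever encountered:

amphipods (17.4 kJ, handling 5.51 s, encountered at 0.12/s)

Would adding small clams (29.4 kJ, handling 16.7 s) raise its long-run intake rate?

Yes

Intake rate on the current diet: R = (0.12×17.4) / (1 + 0.12×5.51) = 2.088/1.661 = 1.257 kJ/s.
Profitability of small clams: 29.4/16.7 = 1.76 kJ/s.
Since 1.76 > R, including small clams increases the long-run rate.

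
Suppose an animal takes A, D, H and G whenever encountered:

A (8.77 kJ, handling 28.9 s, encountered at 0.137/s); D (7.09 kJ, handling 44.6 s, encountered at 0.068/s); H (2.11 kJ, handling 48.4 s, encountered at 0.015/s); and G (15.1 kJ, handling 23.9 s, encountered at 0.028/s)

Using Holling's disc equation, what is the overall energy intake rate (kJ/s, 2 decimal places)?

0.23 kJ/s

Energy encountered per unit search time: 0.137×8.77 + 0.068×7.09 + 0.015×2.11 + 0.028×15.1 = 2.138 kJ/s.
Handling time per unit search time: 0.137×28.9 + 0.068×44.6 + 0.015×48.4 + 0.028×23.9 = 8.387.
Rate = 2.138/(1 + 8.387) = 0.2278 kJ/s.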